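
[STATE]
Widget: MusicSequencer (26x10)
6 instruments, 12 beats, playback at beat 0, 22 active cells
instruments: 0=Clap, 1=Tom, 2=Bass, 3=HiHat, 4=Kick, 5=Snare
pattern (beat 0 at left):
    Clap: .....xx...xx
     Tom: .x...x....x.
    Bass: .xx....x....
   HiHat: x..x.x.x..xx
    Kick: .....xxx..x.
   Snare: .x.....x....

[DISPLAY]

      ▼12345678901        
  Clap·····██···██        
   Tom·█···█····█·        
  Bass·██····█····        
 HiHat█··█·█·█··██        
  Kick·····███··█·        
 Snare·█·····█····        
                          
                          
                          


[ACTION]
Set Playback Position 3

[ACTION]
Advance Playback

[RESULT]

      0123▼5678901        
  Clap·····██···██        
   Tom·█···█····█·        
  Bass·██····█····        
 HiHat█··█·█·█··██        
  Kick·····███··█·        
 Snare·█·····█····        
                          
                          
                          


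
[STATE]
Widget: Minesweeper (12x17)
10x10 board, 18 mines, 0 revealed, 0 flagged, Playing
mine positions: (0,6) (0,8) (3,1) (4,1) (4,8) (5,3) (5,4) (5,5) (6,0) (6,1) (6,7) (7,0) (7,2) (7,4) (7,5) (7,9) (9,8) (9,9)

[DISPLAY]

■■■■■■■■■■  
■■■■■■■■■■  
■■■■■■■■■■  
■■■■■■■■■■  
■■■■■■■■■■  
■■■■■■■■■■  
■■■■■■■■■■  
■■■■■■■■■■  
■■■■■■■■■■  
■■■■■■■■■■  
            
            
            
            
            
            
            


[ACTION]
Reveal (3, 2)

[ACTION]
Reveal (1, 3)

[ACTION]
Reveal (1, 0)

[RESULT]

     1■■■■  
     11211  
111         
■■2    111  
■■323211■■  
■■■■■■■■■■  
■■■■■■■■■■  
■■■■■■■■■■  
■■■■■■■■■■  
■■■■■■■■■■  
            
            
            
            
            
            
            


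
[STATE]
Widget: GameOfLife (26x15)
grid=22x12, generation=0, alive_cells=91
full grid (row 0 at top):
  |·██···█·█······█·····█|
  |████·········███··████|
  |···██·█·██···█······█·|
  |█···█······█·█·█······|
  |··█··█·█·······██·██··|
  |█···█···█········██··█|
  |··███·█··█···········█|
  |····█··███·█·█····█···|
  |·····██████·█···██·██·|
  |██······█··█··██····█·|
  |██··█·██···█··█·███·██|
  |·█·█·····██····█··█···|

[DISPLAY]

Gen: 0                    
·██···█·█······█·····█    
████·········███··████    
···██·█·██···█······█·    
█···█······█·█·█······    
··█··█·█·······██·██··    
█···█···█········██··█    
··███·█··█···········█    
····█··███·█·█····█···    
·····██████·█···██·██·    
██······█··█··██····█·    
██··█·██···█··█·███·██    
·█·█·····██····█··█···    
                          
                          


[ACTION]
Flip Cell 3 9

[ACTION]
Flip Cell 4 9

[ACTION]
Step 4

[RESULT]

Gen: 4                    
···█··········███·····    
··█·██··██·█·█·█······    
··█·····██···█·█·█·██·    
·███·····███·██··█··█·    
·██····███·██·····█·█·    
·█·█·█···██···········    
··██·······███·█······    
·········████·█·█·····    
····█····█··█·█····█·█    
·····█··█████·····█···    
········█··█······█···    
···············██···██    
                          
                          


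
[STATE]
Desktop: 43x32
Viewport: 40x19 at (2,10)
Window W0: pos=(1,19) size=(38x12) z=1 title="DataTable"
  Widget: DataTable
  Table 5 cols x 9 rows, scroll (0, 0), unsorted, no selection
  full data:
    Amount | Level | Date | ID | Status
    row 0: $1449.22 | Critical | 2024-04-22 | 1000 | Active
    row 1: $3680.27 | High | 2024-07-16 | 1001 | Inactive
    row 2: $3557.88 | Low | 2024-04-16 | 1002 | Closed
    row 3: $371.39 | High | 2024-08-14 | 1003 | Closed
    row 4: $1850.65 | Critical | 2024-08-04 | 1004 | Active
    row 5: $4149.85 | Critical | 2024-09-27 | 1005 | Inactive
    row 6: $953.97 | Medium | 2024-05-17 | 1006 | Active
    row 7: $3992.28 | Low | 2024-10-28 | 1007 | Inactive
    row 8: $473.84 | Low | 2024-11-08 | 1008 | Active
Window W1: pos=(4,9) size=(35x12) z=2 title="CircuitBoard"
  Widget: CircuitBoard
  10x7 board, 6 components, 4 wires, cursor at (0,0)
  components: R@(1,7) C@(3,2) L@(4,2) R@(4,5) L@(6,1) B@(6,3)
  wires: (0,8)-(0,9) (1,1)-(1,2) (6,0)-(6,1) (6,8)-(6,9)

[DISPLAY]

  ┃ CircuitBoard                    ┃   
  ┠─────────────────────────────────┨   
  ┃   0 1 2 3 4 5 6 7 8 9           ┃   
  ┃0  [.]                           ┃   
  ┃                                 ┃   
  ┃1       · ─ ·                   R┃   
  ┃                                 ┃   
  ┃2                                ┃   
  ┃                                 ┃   
━━┃3           C                    ┃   
 D┗━━━━━━━━━━━━━━━━━━━━━━━━━━━━━━━━━┛   
────────────────────────────────────┨   
Amount  │Level   │Date      │ID  │St┃   
────────┼────────┼──────────┼────┼──┃   
$1449.22│Critical│2024-04-22│1000│Ac┃   
$3680.27│High    │2024-07-16│1001│In┃   
$3557.88│Low     │2024-04-16│1002│Cl┃   
$371.39 │High    │2024-08-14│1003│Cl┃   
$1850.65│Critical│2024-08-04│1004│Ac┃   


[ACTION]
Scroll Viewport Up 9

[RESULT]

                                        
                                        
                                        
                                        
                                        
                                        
                                        
                                        
  ┏━━━━━━━━━━━━━━━━━━━━━━━━━━━━━━━━━┓   
  ┃ CircuitBoard                    ┃   
  ┠─────────────────────────────────┨   
  ┃   0 1 2 3 4 5 6 7 8 9           ┃   
  ┃0  [.]                           ┃   
  ┃                                 ┃   
  ┃1       · ─ ·                   R┃   
  ┃                                 ┃   
  ┃2                                ┃   
  ┃                                 ┃   
━━┃3           C                    ┃   


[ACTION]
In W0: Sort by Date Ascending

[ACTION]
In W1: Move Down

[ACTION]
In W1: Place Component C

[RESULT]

                                        
                                        
                                        
                                        
                                        
                                        
                                        
                                        
  ┏━━━━━━━━━━━━━━━━━━━━━━━━━━━━━━━━━┓   
  ┃ CircuitBoard                    ┃   
  ┠─────────────────────────────────┨   
  ┃   0 1 2 3 4 5 6 7 8 9           ┃   
  ┃0                                ┃   
  ┃                                 ┃   
  ┃1  [C]  · ─ ·                   R┃   
  ┃                                 ┃   
  ┃2                                ┃   
  ┃                                 ┃   
━━┃3           C                    ┃   


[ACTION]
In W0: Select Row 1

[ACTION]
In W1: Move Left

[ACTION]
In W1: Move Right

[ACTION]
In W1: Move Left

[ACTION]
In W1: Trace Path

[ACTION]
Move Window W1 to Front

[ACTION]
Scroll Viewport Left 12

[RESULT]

                                        
                                        
                                        
                                        
                                        
                                        
                                        
                                        
    ┏━━━━━━━━━━━━━━━━━━━━━━━━━━━━━━━━━┓ 
    ┃ CircuitBoard                    ┃ 
    ┠─────────────────────────────────┨ 
    ┃   0 1 2 3 4 5 6 7 8 9           ┃ 
    ┃0                                ┃ 
    ┃                                 ┃ 
    ┃1  [C]  · ─ ·                   R┃ 
    ┃                                 ┃ 
    ┃2                                ┃ 
    ┃                                 ┃ 
 ┏━━┃3           C                    ┃ 


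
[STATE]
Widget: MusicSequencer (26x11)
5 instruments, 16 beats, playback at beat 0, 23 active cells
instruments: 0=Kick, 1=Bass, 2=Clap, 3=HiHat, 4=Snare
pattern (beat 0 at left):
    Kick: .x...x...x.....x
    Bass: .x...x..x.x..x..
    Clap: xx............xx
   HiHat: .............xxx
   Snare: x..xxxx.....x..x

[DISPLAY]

      ▼123456789012345    
  Kick·█···█···█·····█    
  Bass·█···█··█·█··█··    
  Clap██············██    
 HiHat·············███    
 Snare█··████·····█··█    
                          
                          
                          
                          
                          


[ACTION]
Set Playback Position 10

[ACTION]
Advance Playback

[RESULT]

      01234567890▼2345    
  Kick·█···█···█·····█    
  Bass·█···█··█·█··█··    
  Clap██············██    
 HiHat·············███    
 Snare█··████·····█··█    
                          
                          
                          
                          
                          


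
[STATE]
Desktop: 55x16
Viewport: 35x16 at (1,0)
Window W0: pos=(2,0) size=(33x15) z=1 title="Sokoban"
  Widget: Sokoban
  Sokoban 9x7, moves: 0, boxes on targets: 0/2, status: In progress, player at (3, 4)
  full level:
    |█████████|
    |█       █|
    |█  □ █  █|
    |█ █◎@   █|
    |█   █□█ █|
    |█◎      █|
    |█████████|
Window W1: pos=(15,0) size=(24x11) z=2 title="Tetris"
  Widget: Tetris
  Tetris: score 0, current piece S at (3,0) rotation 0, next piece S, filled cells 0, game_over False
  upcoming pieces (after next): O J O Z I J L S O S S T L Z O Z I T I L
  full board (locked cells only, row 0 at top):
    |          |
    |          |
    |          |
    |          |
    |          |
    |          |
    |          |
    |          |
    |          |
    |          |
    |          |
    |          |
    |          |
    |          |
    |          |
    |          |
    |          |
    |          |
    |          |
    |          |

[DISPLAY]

 ┏━━━━━━━━━━━━┏━━━━━━━━━━━━━━━━━━━━
 ┃ Sokoban    ┃ Tetris             
 ┠────────────┠────────────────────
 ┃█████████   ┃          │Next:    
 ┃█       █   ┃          │ ░░      
 ┃█  □ █  █   ┃          │░░       
 ┃█ █◎@   █   ┃          │         
 ┃█   █□█ █   ┃          │         
 ┃█◎      █   ┃          │         
 ┃█████████   ┃          │Score:   
 ┃Moves: 0  0/┗━━━━━━━━━━━━━━━━━━━━
 ┃                               ┃ 
 ┃                               ┃ 
 ┃                               ┃ 
 ┗━━━━━━━━━━━━━━━━━━━━━━━━━━━━━━━┛ 
                                   


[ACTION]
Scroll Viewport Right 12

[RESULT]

━━┏━━━━━━━━━━━━━━━━━━━━━━┓         
  ┃ Tetris               ┃         
──┠──────────────────────┨         
  ┃          │Next:      ┃         
  ┃          │ ░░        ┃         
  ┃          │░░         ┃         
  ┃          │           ┃         
  ┃          │           ┃         
  ┃          │           ┃         
  ┃          │Score:     ┃         
0/┗━━━━━━━━━━━━━━━━━━━━━━┛         
                     ┃             
                     ┃             
                     ┃             
━━━━━━━━━━━━━━━━━━━━━┛             
                                   


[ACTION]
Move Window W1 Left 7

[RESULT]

━━━━━━━━━━━━━━━━━━┓━━┓             
ris               ┃  ┃             
──────────────────┨──┨             
      │Next:      ┃  ┃             
      │ ░░        ┃  ┃             
      │░░         ┃  ┃             
      │           ┃  ┃             
      │           ┃  ┃             
      │           ┃  ┃             
      │Score:     ┃  ┃             
━━━━━━━━━━━━━━━━━━┛  ┃             
                     ┃             
                     ┃             
                     ┃             
━━━━━━━━━━━━━━━━━━━━━┛             
                                   


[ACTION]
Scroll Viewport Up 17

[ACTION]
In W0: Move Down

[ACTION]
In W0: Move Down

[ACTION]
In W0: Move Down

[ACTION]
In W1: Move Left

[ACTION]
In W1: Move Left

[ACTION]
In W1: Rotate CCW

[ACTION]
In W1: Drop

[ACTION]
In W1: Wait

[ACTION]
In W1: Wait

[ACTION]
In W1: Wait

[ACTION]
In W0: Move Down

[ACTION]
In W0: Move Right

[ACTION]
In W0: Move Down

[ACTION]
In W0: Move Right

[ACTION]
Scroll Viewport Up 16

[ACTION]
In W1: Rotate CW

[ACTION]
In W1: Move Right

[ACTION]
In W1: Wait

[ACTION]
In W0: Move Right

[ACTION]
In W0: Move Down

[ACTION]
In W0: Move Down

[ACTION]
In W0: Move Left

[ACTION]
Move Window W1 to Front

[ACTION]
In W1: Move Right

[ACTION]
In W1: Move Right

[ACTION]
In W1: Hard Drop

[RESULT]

━━━━━━━━━━━━━━━━━━┓━━┓             
ris               ┃  ┃             
──────────────────┨──┨             
      │Next:      ┃  ┃             
      │▓▓         ┃  ┃             
      │▓▓         ┃  ┃             
      │           ┃  ┃             
      │           ┃  ┃             
 ░░   │           ┃  ┃             
░░    │Score:     ┃  ┃             
━━━━━━━━━━━━━━━━━━┛  ┃             
                     ┃             
                     ┃             
                     ┃             
━━━━━━━━━━━━━━━━━━━━━┛             
                                   


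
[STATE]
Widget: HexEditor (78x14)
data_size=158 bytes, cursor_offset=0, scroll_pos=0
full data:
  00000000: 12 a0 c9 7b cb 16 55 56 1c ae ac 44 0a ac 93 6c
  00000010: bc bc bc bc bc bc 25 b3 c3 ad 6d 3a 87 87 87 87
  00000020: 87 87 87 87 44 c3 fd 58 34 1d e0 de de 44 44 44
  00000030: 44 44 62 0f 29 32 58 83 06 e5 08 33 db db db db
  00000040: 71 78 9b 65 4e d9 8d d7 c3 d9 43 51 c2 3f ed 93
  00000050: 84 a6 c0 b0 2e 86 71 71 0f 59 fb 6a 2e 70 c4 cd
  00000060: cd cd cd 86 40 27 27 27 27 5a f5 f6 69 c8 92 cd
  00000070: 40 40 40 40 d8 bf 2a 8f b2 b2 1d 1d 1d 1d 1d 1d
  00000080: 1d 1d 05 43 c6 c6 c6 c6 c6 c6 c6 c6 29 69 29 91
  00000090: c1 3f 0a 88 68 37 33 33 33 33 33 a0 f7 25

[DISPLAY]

00000000  12 a0 c9 7b cb 16 55 56  1c ae ac 44 0a ac 93 6c  |...{..UV...D...l|
00000010  bc bc bc bc bc bc 25 b3  c3 ad 6d 3a 87 87 87 87  |......%...m:....|
00000020  87 87 87 87 44 c3 fd 58  34 1d e0 de de 44 44 44  |....D..X4....DDD|
00000030  44 44 62 0f 29 32 58 83  06 e5 08 33 db db db db  |DDb.)2X....3....|
00000040  71 78 9b 65 4e d9 8d d7  c3 d9 43 51 c2 3f ed 93  |qx.eN.....CQ.?..|
00000050  84 a6 c0 b0 2e 86 71 71  0f 59 fb 6a 2e 70 c4 cd  |......qq.Y.j.p..|
00000060  cd cd cd 86 40 27 27 27  27 5a f5 f6 69 c8 92 cd  |....@''''Z..i...|
00000070  40 40 40 40 d8 bf 2a 8f  b2 b2 1d 1d 1d 1d 1d 1d  |@@@@..*.........|
00000080  1d 1d 05 43 c6 c6 c6 c6  c6 c6 c6 c6 29 69 29 91  |...C........)i).|
00000090  c1 3f 0a 88 68 37 33 33  33 33 33 a0 f7 25        |.?..h733333..%  |
                                                                              
                                                                              
                                                                              
                                                                              


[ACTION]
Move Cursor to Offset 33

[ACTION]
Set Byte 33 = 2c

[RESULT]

00000000  12 a0 c9 7b cb 16 55 56  1c ae ac 44 0a ac 93 6c  |...{..UV...D...l|
00000010  bc bc bc bc bc bc 25 b3  c3 ad 6d 3a 87 87 87 87  |......%...m:....|
00000020  87 2C 87 87 44 c3 fd 58  34 1d e0 de de 44 44 44  |.,..D..X4....DDD|
00000030  44 44 62 0f 29 32 58 83  06 e5 08 33 db db db db  |DDb.)2X....3....|
00000040  71 78 9b 65 4e d9 8d d7  c3 d9 43 51 c2 3f ed 93  |qx.eN.....CQ.?..|
00000050  84 a6 c0 b0 2e 86 71 71  0f 59 fb 6a 2e 70 c4 cd  |......qq.Y.j.p..|
00000060  cd cd cd 86 40 27 27 27  27 5a f5 f6 69 c8 92 cd  |....@''''Z..i...|
00000070  40 40 40 40 d8 bf 2a 8f  b2 b2 1d 1d 1d 1d 1d 1d  |@@@@..*.........|
00000080  1d 1d 05 43 c6 c6 c6 c6  c6 c6 c6 c6 29 69 29 91  |...C........)i).|
00000090  c1 3f 0a 88 68 37 33 33  33 33 33 a0 f7 25        |.?..h733333..%  |
                                                                              
                                                                              
                                                                              
                                                                              


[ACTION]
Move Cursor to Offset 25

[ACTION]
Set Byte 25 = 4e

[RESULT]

00000000  12 a0 c9 7b cb 16 55 56  1c ae ac 44 0a ac 93 6c  |...{..UV...D...l|
00000010  bc bc bc bc bc bc 25 b3  c3 4E 6d 3a 87 87 87 87  |......%..Nm:....|
00000020  87 2c 87 87 44 c3 fd 58  34 1d e0 de de 44 44 44  |.,..D..X4....DDD|
00000030  44 44 62 0f 29 32 58 83  06 e5 08 33 db db db db  |DDb.)2X....3....|
00000040  71 78 9b 65 4e d9 8d d7  c3 d9 43 51 c2 3f ed 93  |qx.eN.....CQ.?..|
00000050  84 a6 c0 b0 2e 86 71 71  0f 59 fb 6a 2e 70 c4 cd  |......qq.Y.j.p..|
00000060  cd cd cd 86 40 27 27 27  27 5a f5 f6 69 c8 92 cd  |....@''''Z..i...|
00000070  40 40 40 40 d8 bf 2a 8f  b2 b2 1d 1d 1d 1d 1d 1d  |@@@@..*.........|
00000080  1d 1d 05 43 c6 c6 c6 c6  c6 c6 c6 c6 29 69 29 91  |...C........)i).|
00000090  c1 3f 0a 88 68 37 33 33  33 33 33 a0 f7 25        |.?..h733333..%  |
                                                                              
                                                                              
                                                                              
                                                                              


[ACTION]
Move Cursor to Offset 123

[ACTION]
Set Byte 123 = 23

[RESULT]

00000000  12 a0 c9 7b cb 16 55 56  1c ae ac 44 0a ac 93 6c  |...{..UV...D...l|
00000010  bc bc bc bc bc bc 25 b3  c3 4e 6d 3a 87 87 87 87  |......%..Nm:....|
00000020  87 2c 87 87 44 c3 fd 58  34 1d e0 de de 44 44 44  |.,..D..X4....DDD|
00000030  44 44 62 0f 29 32 58 83  06 e5 08 33 db db db db  |DDb.)2X....3....|
00000040  71 78 9b 65 4e d9 8d d7  c3 d9 43 51 c2 3f ed 93  |qx.eN.....CQ.?..|
00000050  84 a6 c0 b0 2e 86 71 71  0f 59 fb 6a 2e 70 c4 cd  |......qq.Y.j.p..|
00000060  cd cd cd 86 40 27 27 27  27 5a f5 f6 69 c8 92 cd  |....@''''Z..i...|
00000070  40 40 40 40 d8 bf 2a 8f  b2 b2 1d 23 1d 1d 1d 1d  |@@@@..*....#....|
00000080  1d 1d 05 43 c6 c6 c6 c6  c6 c6 c6 c6 29 69 29 91  |...C........)i).|
00000090  c1 3f 0a 88 68 37 33 33  33 33 33 a0 f7 25        |.?..h733333..%  |
                                                                              
                                                                              
                                                                              
                                                                              


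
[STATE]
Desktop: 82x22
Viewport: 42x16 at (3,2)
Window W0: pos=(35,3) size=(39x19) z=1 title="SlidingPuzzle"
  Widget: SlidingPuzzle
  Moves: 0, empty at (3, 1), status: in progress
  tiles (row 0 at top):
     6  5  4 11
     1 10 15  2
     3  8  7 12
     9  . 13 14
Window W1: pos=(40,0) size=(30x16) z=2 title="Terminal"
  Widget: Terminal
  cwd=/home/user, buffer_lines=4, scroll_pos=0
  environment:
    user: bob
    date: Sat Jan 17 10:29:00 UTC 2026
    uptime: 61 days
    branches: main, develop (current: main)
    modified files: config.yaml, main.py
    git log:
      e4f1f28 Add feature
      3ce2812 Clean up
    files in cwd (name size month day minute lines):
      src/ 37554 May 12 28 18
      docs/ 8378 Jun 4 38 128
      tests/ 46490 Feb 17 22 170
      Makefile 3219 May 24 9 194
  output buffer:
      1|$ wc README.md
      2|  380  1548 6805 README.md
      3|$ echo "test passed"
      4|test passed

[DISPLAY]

                                     ┠────
                                ┏━━━━┃$ wc
                                ┃ Sli┃  38
                                ┠────┃$ ec
                                ┃┌───┃test
                                ┃│  6┃$ █ 
                                ┃├───┃    
                                ┃│  1┃    
                                ┃├───┃    
                                ┃│  3┃    
                                ┃├───┃    
                                ┃│  9┃    
                                ┃└───┃    
                                ┃Move┗━━━━
                                ┃         
                                ┃         


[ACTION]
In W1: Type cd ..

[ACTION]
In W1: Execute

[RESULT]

                                     ┠────
                                ┏━━━━┃$ wc
                                ┃ Sli┃  38
                                ┠────┃$ ec
                                ┃┌───┃test
                                ┃│  6┃$ cd
                                ┃├───┃    
                                ┃│  1┃$ █ 
                                ┃├───┃    
                                ┃│  3┃    
                                ┃├───┃    
                                ┃│  9┃    
                                ┃└───┃    
                                ┃Move┗━━━━
                                ┃         
                                ┃         


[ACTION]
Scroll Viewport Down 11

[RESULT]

                                ┃┌───┃test
                                ┃│  6┃$ cd
                                ┃├───┃    
                                ┃│  1┃$ █ 
                                ┃├───┃    
                                ┃│  3┃    
                                ┃├───┃    
                                ┃│  9┃    
                                ┃└───┃    
                                ┃Move┗━━━━
                                ┃         
                                ┃         
                                ┃         
                                ┃         
                                ┃         
                                ┗━━━━━━━━━


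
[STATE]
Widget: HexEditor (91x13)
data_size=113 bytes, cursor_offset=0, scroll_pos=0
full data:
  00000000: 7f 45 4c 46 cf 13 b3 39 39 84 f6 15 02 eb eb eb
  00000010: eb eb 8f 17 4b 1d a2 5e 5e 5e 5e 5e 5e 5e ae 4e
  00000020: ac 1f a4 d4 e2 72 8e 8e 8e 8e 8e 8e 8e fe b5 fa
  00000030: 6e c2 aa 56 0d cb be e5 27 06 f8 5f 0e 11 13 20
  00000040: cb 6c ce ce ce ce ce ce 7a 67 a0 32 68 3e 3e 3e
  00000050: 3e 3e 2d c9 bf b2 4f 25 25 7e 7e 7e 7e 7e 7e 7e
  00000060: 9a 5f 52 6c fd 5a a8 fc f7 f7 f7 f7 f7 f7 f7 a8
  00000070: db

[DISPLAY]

00000000  7F 45 4c 46 cf 13 b3 39  39 84 f6 15 02 eb eb eb  |.ELF...99.......|             
00000010  eb eb 8f 17 4b 1d a2 5e  5e 5e 5e 5e 5e 5e ae 4e  |....K..^^^^^^^.N|             
00000020  ac 1f a4 d4 e2 72 8e 8e  8e 8e 8e 8e 8e fe b5 fa  |.....r..........|             
00000030  6e c2 aa 56 0d cb be e5  27 06 f8 5f 0e 11 13 20  |n..V....'.._... |             
00000040  cb 6c ce ce ce ce ce ce  7a 67 a0 32 68 3e 3e 3e  |.l......zg.2h>>>|             
00000050  3e 3e 2d c9 bf b2 4f 25  25 7e 7e 7e 7e 7e 7e 7e  |>>-...O%%~~~~~~~|             
00000060  9a 5f 52 6c fd 5a a8 fc  f7 f7 f7 f7 f7 f7 f7 a8  |._Rl.Z..........|             
00000070  db                                                |.               |             
                                                                                           
                                                                                           
                                                                                           
                                                                                           
                                                                                           


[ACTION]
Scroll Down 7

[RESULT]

00000070  db                                                |.               |             
                                                                                           
                                                                                           
                                                                                           
                                                                                           
                                                                                           
                                                                                           
                                                                                           
                                                                                           
                                                                                           
                                                                                           
                                                                                           
                                                                                           


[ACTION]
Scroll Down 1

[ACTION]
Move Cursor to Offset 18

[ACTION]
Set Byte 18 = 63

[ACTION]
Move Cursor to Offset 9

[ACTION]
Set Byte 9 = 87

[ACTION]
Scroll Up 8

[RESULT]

00000000  7f 45 4c 46 cf 13 b3 39  39 87 f6 15 02 eb eb eb  |.ELF...99.......|             
00000010  eb eb 63 17 4b 1d a2 5e  5e 5e 5e 5e 5e 5e ae 4e  |..c.K..^^^^^^^.N|             
00000020  ac 1f a4 d4 e2 72 8e 8e  8e 8e 8e 8e 8e fe b5 fa  |.....r..........|             
00000030  6e c2 aa 56 0d cb be e5  27 06 f8 5f 0e 11 13 20  |n..V....'.._... |             
00000040  cb 6c ce ce ce ce ce ce  7a 67 a0 32 68 3e 3e 3e  |.l......zg.2h>>>|             
00000050  3e 3e 2d c9 bf b2 4f 25  25 7e 7e 7e 7e 7e 7e 7e  |>>-...O%%~~~~~~~|             
00000060  9a 5f 52 6c fd 5a a8 fc  f7 f7 f7 f7 f7 f7 f7 a8  |._Rl.Z..........|             
00000070  db                                                |.               |             
                                                                                           
                                                                                           
                                                                                           
                                                                                           
                                                                                           


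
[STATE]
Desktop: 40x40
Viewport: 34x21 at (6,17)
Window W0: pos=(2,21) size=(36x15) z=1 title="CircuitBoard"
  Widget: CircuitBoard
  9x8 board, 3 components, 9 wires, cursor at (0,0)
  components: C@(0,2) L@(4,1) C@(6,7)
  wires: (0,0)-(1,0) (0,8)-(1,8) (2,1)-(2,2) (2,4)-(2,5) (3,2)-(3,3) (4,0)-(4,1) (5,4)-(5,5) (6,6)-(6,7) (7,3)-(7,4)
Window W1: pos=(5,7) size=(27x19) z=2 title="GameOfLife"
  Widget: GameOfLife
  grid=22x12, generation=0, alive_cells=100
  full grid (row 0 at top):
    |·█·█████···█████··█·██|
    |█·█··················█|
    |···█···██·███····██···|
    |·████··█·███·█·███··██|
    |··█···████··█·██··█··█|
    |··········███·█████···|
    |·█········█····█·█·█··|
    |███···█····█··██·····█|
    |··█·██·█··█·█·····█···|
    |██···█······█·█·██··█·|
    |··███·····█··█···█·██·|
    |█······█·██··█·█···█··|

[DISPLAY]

·█········█····█·█·█··   ┃        
███···█····█··██·····█   ┃        
··█·██·█··█·█·····█···   ┃        
██···█······█·█·██··█·   ┃        
··███·····█··█···█·██·   ┃━━━━━┓  
█······█·██··█·█···█··   ┃     ┃  
                         ┃─────┨  
                         ┃     ┃  
━━━━━━━━━━━━━━━━━━━━━━━━━┛     ┃  
 │                             ┃  
 ·                             ┃  
                               ┃  
     · ─ ·       · ─ ·         ┃  
                               ┃  
         · ─ ·                 ┃  
                               ┃  
 · ─ L                         ┃  
                               ┃  
━━━━━━━━━━━━━━━━━━━━━━━━━━━━━━━┛  
                                  
                                  


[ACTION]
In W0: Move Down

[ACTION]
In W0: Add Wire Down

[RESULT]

·█········█····█·█·█··   ┃        
███···█····█··██·····█   ┃        
··█·██·█··█·█·····█···   ┃        
██···█······█·█·██··█·   ┃        
··███·····█··█···█·██·   ┃━━━━━┓  
█······█·██··█·█···█··   ┃     ┃  
                         ┃─────┨  
                         ┃     ┃  
━━━━━━━━━━━━━━━━━━━━━━━━━┛     ┃  
 │                             ┃  
[.]                            ┃  
 │                             ┃  
 ·   · ─ ·       · ─ ·         ┃  
                               ┃  
         · ─ ·                 ┃  
                               ┃  
 · ─ L                         ┃  
                               ┃  
━━━━━━━━━━━━━━━━━━━━━━━━━━━━━━━┛  
                                  
                                  


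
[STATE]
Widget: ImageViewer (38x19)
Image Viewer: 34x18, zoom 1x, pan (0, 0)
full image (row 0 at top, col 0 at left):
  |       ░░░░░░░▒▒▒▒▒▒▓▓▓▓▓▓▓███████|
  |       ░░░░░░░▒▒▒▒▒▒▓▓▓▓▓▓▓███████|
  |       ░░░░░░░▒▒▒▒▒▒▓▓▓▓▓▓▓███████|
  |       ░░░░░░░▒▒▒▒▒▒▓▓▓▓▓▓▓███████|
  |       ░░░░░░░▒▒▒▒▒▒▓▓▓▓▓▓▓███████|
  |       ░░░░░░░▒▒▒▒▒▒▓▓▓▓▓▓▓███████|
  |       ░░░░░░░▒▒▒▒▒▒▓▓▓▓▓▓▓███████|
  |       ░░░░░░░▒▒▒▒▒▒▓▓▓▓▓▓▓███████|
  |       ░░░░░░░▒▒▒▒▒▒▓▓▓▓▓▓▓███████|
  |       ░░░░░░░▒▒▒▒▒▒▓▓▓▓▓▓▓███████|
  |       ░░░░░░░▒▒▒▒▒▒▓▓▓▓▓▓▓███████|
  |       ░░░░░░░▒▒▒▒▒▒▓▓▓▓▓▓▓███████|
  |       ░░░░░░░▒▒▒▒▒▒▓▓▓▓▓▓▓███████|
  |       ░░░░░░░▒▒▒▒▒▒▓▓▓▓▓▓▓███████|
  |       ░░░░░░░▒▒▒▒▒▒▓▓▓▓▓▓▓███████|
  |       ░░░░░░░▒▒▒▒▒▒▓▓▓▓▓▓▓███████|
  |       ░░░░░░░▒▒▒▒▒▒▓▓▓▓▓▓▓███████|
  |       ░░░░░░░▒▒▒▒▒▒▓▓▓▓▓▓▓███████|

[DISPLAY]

       ░░░░░░░▒▒▒▒▒▒▓▓▓▓▓▓▓███████    
       ░░░░░░░▒▒▒▒▒▒▓▓▓▓▓▓▓███████    
       ░░░░░░░▒▒▒▒▒▒▓▓▓▓▓▓▓███████    
       ░░░░░░░▒▒▒▒▒▒▓▓▓▓▓▓▓███████    
       ░░░░░░░▒▒▒▒▒▒▓▓▓▓▓▓▓███████    
       ░░░░░░░▒▒▒▒▒▒▓▓▓▓▓▓▓███████    
       ░░░░░░░▒▒▒▒▒▒▓▓▓▓▓▓▓███████    
       ░░░░░░░▒▒▒▒▒▒▓▓▓▓▓▓▓███████    
       ░░░░░░░▒▒▒▒▒▒▓▓▓▓▓▓▓███████    
       ░░░░░░░▒▒▒▒▒▒▓▓▓▓▓▓▓███████    
       ░░░░░░░▒▒▒▒▒▒▓▓▓▓▓▓▓███████    
       ░░░░░░░▒▒▒▒▒▒▓▓▓▓▓▓▓███████    
       ░░░░░░░▒▒▒▒▒▒▓▓▓▓▓▓▓███████    
       ░░░░░░░▒▒▒▒▒▒▓▓▓▓▓▓▓███████    
       ░░░░░░░▒▒▒▒▒▒▓▓▓▓▓▓▓███████    
       ░░░░░░░▒▒▒▒▒▒▓▓▓▓▓▓▓███████    
       ░░░░░░░▒▒▒▒▒▒▓▓▓▓▓▓▓███████    
       ░░░░░░░▒▒▒▒▒▒▓▓▓▓▓▓▓███████    
                                      


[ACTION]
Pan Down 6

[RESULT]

       ░░░░░░░▒▒▒▒▒▒▓▓▓▓▓▓▓███████    
       ░░░░░░░▒▒▒▒▒▒▓▓▓▓▓▓▓███████    
       ░░░░░░░▒▒▒▒▒▒▓▓▓▓▓▓▓███████    
       ░░░░░░░▒▒▒▒▒▒▓▓▓▓▓▓▓███████    
       ░░░░░░░▒▒▒▒▒▒▓▓▓▓▓▓▓███████    
       ░░░░░░░▒▒▒▒▒▒▓▓▓▓▓▓▓███████    
       ░░░░░░░▒▒▒▒▒▒▓▓▓▓▓▓▓███████    
       ░░░░░░░▒▒▒▒▒▒▓▓▓▓▓▓▓███████    
       ░░░░░░░▒▒▒▒▒▒▓▓▓▓▓▓▓███████    
       ░░░░░░░▒▒▒▒▒▒▓▓▓▓▓▓▓███████    
       ░░░░░░░▒▒▒▒▒▒▓▓▓▓▓▓▓███████    
       ░░░░░░░▒▒▒▒▒▒▓▓▓▓▓▓▓███████    
                                      
                                      
                                      
                                      
                                      
                                      
                                      


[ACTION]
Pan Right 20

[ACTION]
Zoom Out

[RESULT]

▓▓▓▓▓▓▓███████                        
▓▓▓▓▓▓▓███████                        
▓▓▓▓▓▓▓███████                        
▓▓▓▓▓▓▓███████                        
▓▓▓▓▓▓▓███████                        
▓▓▓▓▓▓▓███████                        
▓▓▓▓▓▓▓███████                        
▓▓▓▓▓▓▓███████                        
▓▓▓▓▓▓▓███████                        
▓▓▓▓▓▓▓███████                        
▓▓▓▓▓▓▓███████                        
▓▓▓▓▓▓▓███████                        
                                      
                                      
                                      
                                      
                                      
                                      
                                      


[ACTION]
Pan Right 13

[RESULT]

█                                     
█                                     
█                                     
█                                     
█                                     
█                                     
█                                     
█                                     
█                                     
█                                     
█                                     
█                                     
                                      
                                      
                                      
                                      
                                      
                                      
                                      


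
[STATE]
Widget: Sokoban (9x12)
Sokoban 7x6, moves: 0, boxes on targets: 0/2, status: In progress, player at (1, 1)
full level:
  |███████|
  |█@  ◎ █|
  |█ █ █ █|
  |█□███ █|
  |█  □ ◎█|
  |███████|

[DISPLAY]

███████  
█@  ◎ █  
█ █ █ █  
█□███ █  
█  □ ◎█  
███████  
Moves: 0 
         
         
         
         
         


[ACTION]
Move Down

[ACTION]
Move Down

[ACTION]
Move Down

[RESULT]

███████  
█   ◎ █  
█ █ █ █  
█@███ █  
█□ □ ◎█  
███████  
Moves: 2 
         
         
         
         
         


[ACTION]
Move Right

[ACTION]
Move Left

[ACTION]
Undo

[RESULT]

███████  
█   ◎ █  
█@█ █ █  
█□███ █  
█  □ ◎█  
███████  
Moves: 1 
         
         
         
         
         
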